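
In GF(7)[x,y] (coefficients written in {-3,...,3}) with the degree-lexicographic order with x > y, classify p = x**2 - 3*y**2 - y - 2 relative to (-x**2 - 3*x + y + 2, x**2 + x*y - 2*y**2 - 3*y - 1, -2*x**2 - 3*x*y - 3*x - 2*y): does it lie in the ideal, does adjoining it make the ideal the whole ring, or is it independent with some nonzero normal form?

First compute the reduced Gröbner basis of I by Buchberger's algorithm.
f_1 = -x**2 - 3*x + y + 2, LT = x**2.
f_2 = x**2 + x*y - 2*y**2 - 3*y - 1, LT = x**2.
f_3 = -2*x**2 - 3*x*y - 3*x - 2*y, LT = x**2.

S(f_1,f_2): lcm = x**2. S = -x*y + 2*y**2 + 3*x + 2*y - 1.
  reduce S modulo (f_1, f_2, f_3):
  remainder -x*y + 2*y**2 + 3*x + 2*y - 1 ≠ 0; add h_4 = -x*y + 2*y**2 + 3*x + 2*y - 1 to the basis.

S(f_1,f_3): lcm = x**2. S = 2*x*y - 2*x - 2*y - 2.
  reduce S modulo (f_1, f_2, f_3, h_4):
  remainder -3*y**2 - 3*x + 2*y + 3 ≠ 0; add h_5 = -3*y**2 - 3*x + 2*y + 3 to the basis.

S(f_1,h_4): lcm = x**2*y. S = 2*x*y**2 + 3*x**2 - 2*x*y - y**2 - x - 2*y.
  reduce S modulo (f_1, f_2, f_3, h_4, h_5):
  remainder 3*x - y ≠ 0; add h_6 = 3*x - y to the basis.

S(h_4,h_5): lcm = x*y**2. S = -2*y**3 - x**2 - 2*y**2 + x + y.
  reduce S modulo (f_1, f_2, f_3, h_4, h_5, h_6):
  remainder -3*y - 1 ≠ 0; add h_7 = -3*y - 1 to the basis.

The other S-polynomials (S(f_2,f_3), S(f_2,h_4), S(f_3,h_4), S(f_1,h_5), S(f_2,h_5), S(f_3,h_5), S(f_1,h_6), S(f_2,h_6), S(f_3,h_6), S(h_4,h_6), S(h_5,h_6), S(f_1,h_7), S(f_2,h_7), S(f_3,h_7), S(h_4,h_7), S(h_5,h_7), S(h_6,h_7)) all reduce to 0 modulo the current basis, so we have a Gröbner basis.
Inter-reduce: drop elements whose leading term is divisible by another's, tail-reduce, and make monic.
Reduced Gröbner basis: {x - 3, y - 2}.
Label its elements g_1 = x - 3, g_2 = y - 2.

Reduce p = x**2 - 3*y**2 - y - 2 modulo G:
  leading term x**2: subtract (x)·g_1 from x**2 - 3*y**2 - y - 2 → -3*y**2 + 3*x - y - 2
  leading term y**2: subtract (-3*y)·g_2 from -3*y**2 + 3*x - y - 2 → 3*x - 2
  leading term x: subtract (3)·g_1 from 3*x - 2 → 0
  normal form = 0.
Since the normal form is 0, p ∈ I.

x**2 - 3*y**2 - y - 2 lies in I (it reduces to 0).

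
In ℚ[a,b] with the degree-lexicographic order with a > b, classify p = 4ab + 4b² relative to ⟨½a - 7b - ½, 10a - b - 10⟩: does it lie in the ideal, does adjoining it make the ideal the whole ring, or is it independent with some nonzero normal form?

4ab + 4b² lies in I (it reduces to 0).

First compute the reduced Gröbner basis of I by Buchberger's algorithm.
f_1 = ½a - 7b - ½, LT = a.
f_2 = 10a - b - 10, LT = a.

S(f_1,f_2): lcm = a. S = -139/10b.
  leading term b: no divisor's leading term divides it; move -139/10b to the remainder.
  remainder -139/10b ≠ 0; add h_3 = -139/10b to the basis.

S(f_1,h_3): leading monomials are coprime, so the S-polynomial reduces to 0 (Buchberger's first criterion).
S(f_2,h_3): leading monomials are coprime, so the S-polynomial reduces to 0 (Buchberger's first criterion).
Every S-polynomial of the final basis reduces to 0, so we have a Gröbner basis.
Inter-reduce: drop elements whose leading term is divisible by another's, tail-reduce, and make monic.
Reduced Gröbner basis: {a - 1, b}.
Label its elements g_1 = a - 1, g_2 = b.

Reduce p = 4ab + 4b² modulo G:
  leading term ab: subtract (4b)·g_1 from 4ab + 4b² → 4b² + 4b
  leading term b²: subtract (4b)·g_2 from 4b² + 4b → 4b
  leading term b: subtract (4)·g_2 from 4b → 0
  normal form = 0.
Since the normal form is 0, p ∈ I.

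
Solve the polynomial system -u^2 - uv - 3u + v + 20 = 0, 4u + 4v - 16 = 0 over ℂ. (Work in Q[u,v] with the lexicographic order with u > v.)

Compute a lex Gröbner basis by Buchberger's algorithm.
f_1 = -u^2 - uv - 3u + v + 20, LT = u^2.
f_2 = 4u + 4v - 16, LT = u.

S(f_1,f_2): lcm = u^2. S = 7u - v - 20.
  leading term u: subtract (7/4)·f_2 from 7u - v - 20 → -8v + 8
  leading term v: no divisor's leading term divides it; move -8v to the remainder.
  leading term 1: no divisor's leading term divides it; move 8 to the remainder.
  remainder -8v + 8 ≠ 0; add h_3 = -8v + 8 to the basis.

S(f_1,h_3): leading monomials are coprime, so the S-polynomial reduces to 0 (Buchberger's first criterion).
S(f_2,h_3): leading monomials are coprime, so the S-polynomial reduces to 0 (Buchberger's first criterion).
Every S-polynomial of the final basis reduces to 0, so we have a Gröbner basis.
Inter-reduce: drop elements whose leading term is divisible by another's, tail-reduce, and make monic.
Reduced Gröbner basis: {u - 3, v - 1}.

Elimination: the polynomial v - 1 lies in the elimination ideal for v, so v ∈ {1}. For each such v, the remaining basis elements (now univariate) give the rest of the solution.
  v = 1: the earlier basis element becomes u - 3 = 0, giving u = 3 — point (3, 1).
Substituting each solution back into the original system confirms all equations vanish.
This is the nonlinear analogue of row-reducing a linear system.

{(3, 1)}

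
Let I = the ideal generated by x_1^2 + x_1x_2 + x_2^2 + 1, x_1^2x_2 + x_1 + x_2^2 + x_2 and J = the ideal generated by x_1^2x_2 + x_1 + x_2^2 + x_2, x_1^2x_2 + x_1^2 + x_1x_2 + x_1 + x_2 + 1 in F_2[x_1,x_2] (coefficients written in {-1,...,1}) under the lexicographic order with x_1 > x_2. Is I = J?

Since reduced Gröbner bases are canonical representatives of ideals under a given ordering, it suffices to compute and compare them.
Buchberger on the first generating set:
f_1 = x_1^2 + x_1x_2 + x_2^2 + 1, LT = x_1^2.
f_2 = x_1^2x_2 + x_1 + x_2^2 + x_2, LT = x_1^2x_2.

S(f_1,f_2): lcm = x_1^2x_2. S = x_1x_2^2 + x_1 + x_2^3 + x_2^2.
  leading term x_1x_2^2: no divisor's leading term divides it; move x_1x_2^2 to the remainder.
  leading term x_1: no divisor's leading term divides it; move x_1 to the remainder.
  leading term x_2^3: no divisor's leading term divides it; move x_2^3 to the remainder.
  leading term x_2^2: no divisor's leading term divides it; move x_2^2 to the remainder.
  remainder x_1x_2^2 + x_1 + x_2^3 + x_2^2 ≠ 0; add g_3 = x_1x_2^2 + x_1 + x_2^3 + x_2^2 to the basis.

S(f_1,g_3): lcm = x_1^2x_2^2. S = x_1^2 + x_1x_2^2 + x_2^4 + x_2^2.
  leading term x_1^2: subtract (1)·f_1 from x_1^2 + x_1x_2^2 + x_2^4 + x_2^2 → x_1x_2^2 + x_1x_2 + x_2^4 + 1
  leading term x_1x_2^2: subtract (1)·g_3 from x_1x_2^2 + x_1x_2 + x_2^4 + 1 → x_1x_2 + x_1 + x_2^4 + x_2^3 + x_2^2 + 1
  leading term x_1x_2: no divisor's leading term divides it; move x_1x_2 to the remainder.
  leading term x_1: no divisor's leading term divides it; move x_1 to the remainder.
  leading term x_2^4: no divisor's leading term divides it; move x_2^4 to the remainder.
  leading term x_2^3: no divisor's leading term divides it; move x_2^3 to the remainder.
  leading term x_2^2: no divisor's leading term divides it; move x_2^2 to the remainder.
  leading term 1: no divisor's leading term divides it; move 1 to the remainder.
  remainder x_1x_2 + x_1 + x_2^4 + x_2^3 + x_2^2 + 1 ≠ 0; add g_4 = x_1x_2 + x_1 + x_2^4 + x_2^3 + x_2^2 + 1 to the basis.

S(f_1,g_4): lcm = x_1^2x_2. S = x_1^2 + x_1x_2^4 + x_1x_2^3 + x_1 + x_2^3 + x_2.
  leading term x_1^2: subtract (1)·f_1 from x_1^2 + x_1x_2^4 + x_1x_2^3 + x_1 + x_2^3 + x_2 → x_1x_2^4 + x_1x_2^3 + x_1x_2 + x_1 + x_2^3 + x_2^2 + x_2 + 1
  leading term x_1x_2^4: subtract (x_2^2)·g_3 from x_1x_2^4 + x_1x_2^3 + x_1x_2 + x_1 + x_2^3 + x_2^2 + x_2 + 1 → x_1x_2^3 + x_1x_2^2 + x_1x_2 + x_1 + x_2^5 + x_2^4 + x_2^3 + x_2^2 + x_2 + 1
  leading term x_1x_2^3: subtract (x_2)·g_3 from x_1x_2^3 + x_1x_2^2 + x_1x_2 + x_1 + x_2^5 + x_2^4 + x_2^3 + x_2^2 + x_2 + 1 → x_1x_2^2 + x_1 + x_2^5 + x_2^2 + x_2 + 1
  leading term x_1x_2^2: subtract (1)·g_3 from x_1x_2^2 + x_1 + x_2^5 + x_2^2 + x_2 + 1 → x_2^5 + x_2^3 + x_2 + 1
  leading term x_2^5: no divisor's leading term divides it; move x_2^5 to the remainder.
  leading term x_2^3: no divisor's leading term divides it; move x_2^3 to the remainder.
  leading term x_2: no divisor's leading term divides it; move x_2 to the remainder.
  leading term 1: no divisor's leading term divides it; move 1 to the remainder.
  remainder x_2^5 + x_2^3 + x_2 + 1 ≠ 0; add g_5 = x_2^5 + x_2^3 + x_2 + 1 to the basis.

The other S-polynomials (S(f_2,g_3), S(f_2,g_4), S(g_3,g_4), S(f_1,g_5), S(f_2,g_5), S(g_3,g_5), S(g_4,g_5)) all reduce to 0 modulo the current basis, so we have a Gröbner basis.
Inter-reduce: drop elements whose leading term is divisible by another's, tail-reduce, and make monic.
Reduced Gröbner basis: {x_1^2 + x_1 + x_2^4 + x_2^3, x_1x_2 + x_1 + x_2^4 + x_2^3 + x_2^2 + 1, x_2^5 + x_2^3 + x_2 + 1}.

Buchberger on the second generating set:
h_1 = x_1^2x_2 + x_1 + x_2^2 + x_2, LT = x_1^2x_2.
h_2 = x_1^2x_2 + x_1^2 + x_1x_2 + x_1 + x_2 + 1, LT = x_1^2x_2.

S(h_1,h_2): lcm = x_1^2x_2. S = x_1^2 + x_1x_2 + x_2^2 + 1.
  leading term x_1^2: no divisor's leading term divides it; move x_1^2 to the remainder.
  leading term x_1x_2: no divisor's leading term divides it; move x_1x_2 to the remainder.
  leading term x_2^2: no divisor's leading term divides it; move x_2^2 to the remainder.
  leading term 1: no divisor's leading term divides it; move 1 to the remainder.
  remainder x_1^2 + x_1x_2 + x_2^2 + 1 ≠ 0; add k_3 = x_1^2 + x_1x_2 + x_2^2 + 1 to the basis.

S(h_1,k_3): lcm = x_1^2x_2. S = x_1x_2^2 + x_1 + x_2^3 + x_2^2.
  leading term x_1x_2^2: no divisor's leading term divides it; move x_1x_2^2 to the remainder.
  leading term x_1: no divisor's leading term divides it; move x_1 to the remainder.
  leading term x_2^3: no divisor's leading term divides it; move x_2^3 to the remainder.
  leading term x_2^2: no divisor's leading term divides it; move x_2^2 to the remainder.
  remainder x_1x_2^2 + x_1 + x_2^3 + x_2^2 ≠ 0; add k_4 = x_1x_2^2 + x_1 + x_2^3 + x_2^2 to the basis.

S(h_1,k_4): lcm = x_1^2x_2^2. S = x_1^2 + x_1x_2^3 + x_1x_2^2 + x_1x_2 + x_2^3 + x_2^2.
  leading term x_1^2: subtract (1)·k_3 from x_1^2 + x_1x_2^3 + x_1x_2^2 + x_1x_2 + x_2^3 + x_2^2 → x_1x_2^3 + x_1x_2^2 + x_2^3 + 1
  leading term x_1x_2^3: subtract (x_2)·k_4 from x_1x_2^3 + x_1x_2^2 + x_2^3 + 1 → x_1x_2^2 + x_1x_2 + x_2^4 + 1
  leading term x_1x_2^2: subtract (1)·k_4 from x_1x_2^2 + x_1x_2 + x_2^4 + 1 → x_1x_2 + x_1 + x_2^4 + x_2^3 + x_2^2 + 1
  leading term x_1x_2: no divisor's leading term divides it; move x_1x_2 to the remainder.
  leading term x_1: no divisor's leading term divides it; move x_1 to the remainder.
  leading term x_2^4: no divisor's leading term divides it; move x_2^4 to the remainder.
  leading term x_2^3: no divisor's leading term divides it; move x_2^3 to the remainder.
  leading term x_2^2: no divisor's leading term divides it; move x_2^2 to the remainder.
  leading term 1: no divisor's leading term divides it; move 1 to the remainder.
  remainder x_1x_2 + x_1 + x_2^4 + x_2^3 + x_2^2 + 1 ≠ 0; add k_5 = x_1x_2 + x_1 + x_2^4 + x_2^3 + x_2^2 + 1 to the basis.

S(h_1,k_5): lcm = x_1^2x_2. S = x_1^2 + x_1x_2^4 + x_1x_2^3 + x_1x_2^2 + x_2^2 + x_2.
  leading term x_1^2: subtract (1)·k_3 from x_1^2 + x_1x_2^4 + x_1x_2^3 + x_1x_2^2 + x_2^2 + x_2 → x_1x_2^4 + x_1x_2^3 + x_1x_2^2 + x_1x_2 + x_2 + 1
  leading term x_1x_2^4: subtract (x_2^2)·k_4 from x_1x_2^4 + x_1x_2^3 + x_1x_2^2 + x_1x_2 + x_2 + 1 → x_1x_2^3 + x_1x_2 + x_2^5 + x_2^4 + x_2 + 1
  leading term x_1x_2^3: subtract (x_2)·k_4 from x_1x_2^3 + x_1x_2 + x_2^5 + x_2^4 + x_2 + 1 → x_2^5 + x_2^3 + x_2 + 1
  leading term x_2^5: no divisor's leading term divides it; move x_2^5 to the remainder.
  leading term x_2^3: no divisor's leading term divides it; move x_2^3 to the remainder.
  leading term x_2: no divisor's leading term divides it; move x_2 to the remainder.
  leading term 1: no divisor's leading term divides it; move 1 to the remainder.
  remainder x_2^5 + x_2^3 + x_2 + 1 ≠ 0; add k_6 = x_2^5 + x_2^3 + x_2 + 1 to the basis.

The other S-polynomials (S(h_2,k_3), S(h_2,k_4), S(k_3,k_4), S(h_2,k_5), S(k_3,k_5), S(k_4,k_5), S(h_1,k_6), S(h_2,k_6), S(k_3,k_6), S(k_4,k_6), S(k_5,k_6)) all reduce to 0 modulo the current basis, so we have a Gröbner basis.
Inter-reduce: drop elements whose leading term is divisible by another's, tail-reduce, and make monic.
Reduced Gröbner basis: {x_1^2 + x_1 + x_2^4 + x_2^3, x_1x_2 + x_1 + x_2^4 + x_2^3 + x_2^2 + 1, x_2^5 + x_2^3 + x_2 + 1}.

Same reduced basis, so the two generating sets span the same ideal.
The choice of monomial ordering does not affect the verdict — as long as both bases are computed under the same ordering, their equality decides ideal equality.

Yes, the ideals are equal.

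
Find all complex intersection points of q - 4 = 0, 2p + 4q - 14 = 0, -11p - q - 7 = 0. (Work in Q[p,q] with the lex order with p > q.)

{(-1, 4)}

Compute a lex Gröbner basis by Buchberger's algorithm.
f_1 = q - 4, LT = q.
f_2 = 2p + 4q - 14, LT = p.
f_3 = -11p - q - 7, LT = p.

The S-polynomials (S(f_1,f_2), S(f_1,f_3), S(f_2,f_3)) all reduce to 0 modulo the current basis, so we have a Gröbner basis.
Inter-reduce: drop elements whose leading term is divisible by another's, tail-reduce, and make monic.
Reduced Gröbner basis: {p + 1, q - 4}.

Elimination: the polynomial q - 4 lies in the elimination ideal for q, so q ∈ {4}. For each such q, the remaining basis elements (now univariate) give the rest of the solution.
  q = 4: the earlier basis element becomes p + 1 = 0, giving p = -1 — point (-1, 4).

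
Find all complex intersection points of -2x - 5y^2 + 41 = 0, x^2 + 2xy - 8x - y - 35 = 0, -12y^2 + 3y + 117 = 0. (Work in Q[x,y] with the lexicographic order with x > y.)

Compute a lex Gröbner basis by Buchberger's algorithm.
f_1 = -2x - 5y^2 + 41, LT = x.
f_2 = x^2 + 2xy - 8x - y - 35, LT = x^2.
f_3 = -12y^2 + 3y + 117, LT = y^2.

S(f_1,f_2): lcm = x^2. S = 5/2xy^2 - 2xy - 25/2x + y + 35.
  leading term xy^2: subtract (-5/4y^2)·f_1 from 5/2xy^2 - 2xy - 25/2x + y + 35 → -2xy - 25/2x - 25/4y^4 + 205/4y^2 + y + 35
  leading term xy: subtract (y)·f_1 from -2xy - 25/2x - 25/4y^4 + 205/4y^2 + y + 35 → -25/2x - 25/4y^4 + 5y^3 + 205/4y^2 - 40y + 35
  leading term x: subtract (25/4)·f_1 from -25/2x - 25/4y^4 + 5y^3 + 205/4y^2 - 40y + 35 → -25/4y^4 + 5y^3 + 165/2y^2 - 40y - 885/4
  leading term y^4: subtract (25/48y^2)·f_3 from -25/4y^4 + 5y^3 + 165/2y^2 - 40y - 885/4 → 55/16y^3 + 345/16y^2 - 40y - 885/4
  leading term y^3: subtract (-55/192y)·f_3 from 55/16y^3 + 345/16y^2 - 40y - 885/4 → 1435/64y^2 - 415/64y - 885/4
  leading term y^2: subtract (-1435/768)·f_3 from 1435/64y^2 - 415/64y - 885/4 → -225/256y - 675/256
  leading term y: no divisor's leading term divides it; move -225/256y to the remainder.
  leading term 1: no divisor's leading term divides it; move -675/256 to the remainder.
  remainder -225/256y - 675/256 ≠ 0; add h_4 = -225/256y - 675/256 to the basis.

The other S-polynomials (S(f_1,f_3), S(f_2,f_3), S(f_1,h_4), S(f_2,h_4), S(f_3,h_4)) all reduce to 0 modulo the current basis, so we have a Gröbner basis.
Inter-reduce: drop elements whose leading term is divisible by another's, tail-reduce, and make monic.
Reduced Gröbner basis: {x + 2, y + 3}.

Since the basis is lex-ordered, y + 3 is univariate in y. Its roots are {-3}. Back-substituting each root into the other basis elements fixes the other coordinates.
  y = -3: the earlier basis element becomes x + 2 = 0, giving x = -2 — point (-2, -3).
Check: every point annihilates each of the original generators.

{(-2, -3)}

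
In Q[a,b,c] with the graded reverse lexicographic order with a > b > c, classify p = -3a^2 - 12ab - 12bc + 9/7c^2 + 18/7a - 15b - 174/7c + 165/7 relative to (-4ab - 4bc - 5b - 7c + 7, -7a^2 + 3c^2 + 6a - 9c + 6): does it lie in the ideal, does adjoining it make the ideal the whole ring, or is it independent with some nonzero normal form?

First compute the reduced Gröbner basis of I by Buchberger's algorithm.
f_1 = -4ab - 4bc - 5b - 7c + 7, LT = ab.
f_2 = -7a^2 + 3c^2 + 6a - 9c + 6, LT = a^2.

S(f_1,f_2): lcm = a^2b. S = abc + 3/7bc^2 + 59/28ab + 7/4ac - 9/7bc - 7/4a + 6/7b.
  reduce S modulo (f_1, f_2):
  remainder -4/7bc^2 + 7/4ac - 65/14bc - 7/4c^2 - 7/4a - 199/112b - 31/16c + 59/16 ≠ 0; add h_3 = -4/7bc^2 + 7/4ac - 65/14bc - 7/4c^2 - 7/4a - 199/112b - 31/16c + 59/16 to the basis.

The other S-polynomials (S(f_1,h_3), S(f_2,h_3)) all reduce to 0 modulo the current basis, so we have a Gröbner basis.
Inter-reduce: drop elements whose leading term is divisible by another's, tail-reduce, and make monic.
Reduced Gröbner basis: {bc^2 - 49/16ac + 65/8bc + 49/16c^2 + 49/16a + 199/64b + 217/64c - 413/64, a^2 - 3/7c^2 - 6/7a + 9/7c - 6/7, ab + bc + 5/4b + 7/4c - 7/4}.
Label its elements g_1 = bc^2 - 49/16ac + 65/8bc + 49/16c^2 + 49/16a + 199/64b + 217/64c - 413/64, g_2 = a^2 - 3/7c^2 - 6/7a + 9/7c - 6/7, g_3 = ab + bc + 5/4b + 7/4c - 7/4.

Reduce p = -3a^2 - 12ab - 12bc + 9/7c^2 + 18/7a - 15b - 174/7c + 165/7 modulo G:
  leading term a^2: subtract (-3)·g_2 from -3a^2 - 12ab - 12bc + 9/7c^2 + 18/7a - 15b - 174/7c + 165/7 → -12ab - 12bc - 15b - 21c + 21
  leading term ab: subtract (-12)·g_3 from -12ab - 12bc - 15b - 21c + 21 → 0
  normal form = 0.
Since the normal form is 0, p ∈ I.

Ideal membership is decidable via reduction modulo a Gröbner basis.

-3a^2 - 12ab - 12bc + 9/7c^2 + 18/7a - 15b - 174/7c + 165/7 lies in I (it reduces to 0).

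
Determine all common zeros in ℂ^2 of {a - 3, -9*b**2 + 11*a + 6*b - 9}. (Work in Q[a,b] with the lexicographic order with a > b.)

{(3, -4/3), (3, 2)}

Compute a lex Gröbner basis by Buchberger's algorithm.
f_1 = a - 3, LT = a.
f_2 = 11*a - 9*b**2 + 6*b - 9, LT = a.

S(f_1,f_2): lcm = a. S = 9/11*b**2 - 6/11*b - 24/11.
  leading term b**2: no divisor's leading term divides it; move 9/11*b**2 to the remainder.
  leading term b: no divisor's leading term divides it; move -6/11*b to the remainder.
  leading term 1: no divisor's leading term divides it; move -24/11 to the remainder.
  remainder 9/11*b**2 - 6/11*b - 24/11 ≠ 0; add h_3 = 9/11*b**2 - 6/11*b - 24/11 to the basis.

S(f_1,h_3): leading monomials are coprime, so the S-polynomial reduces to 0 (Buchberger's first criterion).
S(f_2,h_3): leading monomials are coprime, so the S-polynomial reduces to 0 (Buchberger's first criterion).
Every S-polynomial of the final basis reduces to 0, so we have a Gröbner basis.
Inter-reduce: drop elements whose leading term is divisible by another's, tail-reduce, and make monic.
Reduced Gröbner basis: {a - 3, b**2 - 2/3*b - 8/3}.

Elimination: the polynomial b**2 - 2/3*b - 8/3 lies in the elimination ideal for b, so b ∈ {-4/3, 2}. For each such b, the remaining basis elements (now univariate) give the rest of the solution.
  b = -4/3: the earlier basis element becomes a - 3 = 0, giving a = 3 — point (3, -4/3).
  b = 2: the earlier basis element becomes a - 3 = 0, giving a = 3 — point (3, 2).
Substituting each solution back into the original system confirms all equations vanish.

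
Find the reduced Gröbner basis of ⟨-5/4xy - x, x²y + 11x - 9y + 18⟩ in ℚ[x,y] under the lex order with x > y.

G = {x² - 55/4x + 45/4y - 45/2, xy + ⅘x, y² - 6/5y - 8/5}

f_1 = -5/4xy - x, LT = xy.
f_2 = x²y + 11x - 9y + 18, LT = x²y.

S(f_1,f_2): lcm = x²y. S = ⅘x² - 11x + 9y - 18.
  leading term x²: no divisor's leading term divides it; move ⅘x² to the remainder.
  leading term x: no divisor's leading term divides it; move -11x to the remainder.
  leading term y: no divisor's leading term divides it; move 9y to the remainder.
  leading term 1: no divisor's leading term divides it; move -18 to the remainder.
  remainder ⅘x² - 11x + 9y - 18 ≠ 0; add g_3 = ⅘x² - 11x + 9y - 18 to the basis.

S(f_1,g_3): lcm = x²y. S = ⅘x² + 55/4xy - 45/4y² + 45/2y.
  leading term x²: subtract (1)·g_3 from ⅘x² + 55/4xy - 45/4y² + 45/2y → 55/4xy + 11x - 45/4y² + 27/2y + 18
  leading term xy: subtract (-11)·f_1 from 55/4xy + 11x - 45/4y² + 27/2y + 18 → -45/4y² + 27/2y + 18
  leading term y²: no divisor's leading term divides it; move -45/4y² to the remainder.
  leading term y: no divisor's leading term divides it; move 27/2y to the remainder.
  leading term 1: no divisor's leading term divides it; move 18 to the remainder.
  remainder -45/4y² + 27/2y + 18 ≠ 0; add g_4 = -45/4y² + 27/2y + 18 to the basis.

The other S-polynomials (S(f_2,g_3), S(f_1,g_4), S(f_2,g_4), S(g_3,g_4)) all reduce to 0 modulo the current basis, so we have a Gröbner basis.
Inter-reduce: drop elements whose leading term is divisible by another's, tail-reduce, and make monic.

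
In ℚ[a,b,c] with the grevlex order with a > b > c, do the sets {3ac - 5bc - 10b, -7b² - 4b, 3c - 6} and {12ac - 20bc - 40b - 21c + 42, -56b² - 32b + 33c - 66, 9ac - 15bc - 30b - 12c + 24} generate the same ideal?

Yes, the ideals are equal.

Equality of ideals is decidable: compute both reduced Gröbner bases (unique for the ordering) and check whether they agree.
Buchberger on the first generating set:
f_1 = 3ac - 5bc - 10b, LT = ac.
f_2 = -7b² - 4b, LT = b².
f_3 = 3c - 6, LT = c.

S(f_1,f_3): lcm = ac. S = -5/3bc + 2a - 10/3b.
  leading term bc: subtract (-5/9b)·f_3 from -5/3bc + 2a - 10/3b → 2a - 20/3b
  leading term a: no divisor's leading term divides it; move 2a to the remainder.
  leading term b: no divisor's leading term divides it; move -20/3b to the remainder.
  remainder 2a - 20/3b ≠ 0; add g_4 = 2a - 20/3b to the basis.

The other S-polynomials (S(f_1,f_2), S(f_2,f_3), S(f_1,g_4), S(f_2,g_4), S(f_3,g_4)) all reduce to 0 modulo the current basis, so we have a Gröbner basis.
Inter-reduce: drop elements whose leading term is divisible by another's, tail-reduce, and make monic.
Reduced Gröbner basis: {b² + 4/7b, a - 10/3b, c - 2}.

Buchberger on the second generating set:
h_1 = 12ac - 20bc - 40b - 21c + 42, LT = ac.
h_2 = -56b² - 32b + 33c - 66, LT = b².
h_3 = 9ac - 15bc - 30b - 12c + 24, LT = ac.

S(h_1,h_3): lcm = ac. S = -5/12c + ⅚.
  leading term c: no divisor's leading term divides it; move -5/12c to the remainder.
  leading term 1: no divisor's leading term divides it; move ⅚ to the remainder.
  remainder -5/12c + ⅚ ≠ 0; add k_4 = -5/12c + ⅚ to the basis.

S(h_1,k_4): lcm = ac. S = -5/3bc + 2a - 10/3b - 7/4c + 7/2.
  leading term bc: subtract (4b)·k_4 from -5/3bc + 2a - 10/3b - 7/4c + 7/2 → 2a - 20/3b - 7/4c + 7/2
  leading term a: no divisor's leading term divides it; move 2a to the remainder.
  leading term b: no divisor's leading term divides it; move -20/3b to the remainder.
  leading term c: subtract (21/5)·k_4 from -7/4c + 7/2 → 0
  remainder 2a - 20/3b ≠ 0; add k_5 = 2a - 20/3b to the basis.

The other S-polynomials (S(h_1,h_2), S(h_2,h_3), S(h_2,k_4), S(h_3,k_4), S(h_1,k_5), S(h_2,k_5), S(h_3,k_5), S(k_4,k_5)) all reduce to 0 modulo the current basis, so we have a Gröbner basis.
Inter-reduce: drop elements whose leading term is divisible by another's, tail-reduce, and make monic.
Reduced Gröbner basis: {b² + 4/7b, a - 10/3b, c - 2}.

These coincide, so the ideals are equal.
The choice of monomial ordering does not affect the verdict — as long as both bases are computed under the same ordering, their equality decides ideal equality.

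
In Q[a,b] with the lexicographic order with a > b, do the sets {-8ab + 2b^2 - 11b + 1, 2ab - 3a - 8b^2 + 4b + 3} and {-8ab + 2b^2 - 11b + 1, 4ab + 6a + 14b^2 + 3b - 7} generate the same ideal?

Equality of ideals is decidable: compute both reduced Gröbner bases (unique for the ordering) and check whether they agree.
Buchberger on the first generating set:
f_1 = -8ab + 2b^2 - 11b + 1, LT = ab.
f_2 = 2ab - 3a - 8b^2 + 4b + 3, LT = ab.

S(f_1,f_2): lcm = ab. S = 3/2a + 15/4b^2 - 5/8b - 13/8.
  leading term a: no divisor's leading term divides it; move 3/2a to the remainder.
  leading term b^2: no divisor's leading term divides it; move 15/4b^2 to the remainder.
  leading term b: no divisor's leading term divides it; move -5/8b to the remainder.
  leading term 1: no divisor's leading term divides it; move -13/8 to the remainder.
  remainder 3/2a + 15/4b^2 - 5/8b - 13/8 ≠ 0; add g_3 = 3/2a + 15/4b^2 - 5/8b - 13/8 to the basis.

S(f_1,g_3): lcm = ab. S = -5/2b^3 + 1/6b^2 + 59/24b - 1/8.
  leading term b^3: no divisor's leading term divides it; move -5/2b^3 to the remainder.
  leading term b^2: no divisor's leading term divides it; move 1/6b^2 to the remainder.
  leading term b: no divisor's leading term divides it; move 59/24b to the remainder.
  leading term 1: no divisor's leading term divides it; move -1/8 to the remainder.
  remainder -5/2b^3 + 1/6b^2 + 59/24b - 1/8 ≠ 0; add g_4 = -5/2b^3 + 1/6b^2 + 59/24b - 1/8 to the basis.

S(f_2,g_3): lcm = ab. S = -3/2a - 5/2b^3 - 43/12b^2 + 37/12b + 3/2.
  leading term a: subtract (-1)·g_3 from -3/2a - 5/2b^3 - 43/12b^2 + 37/12b + 3/2 → -5/2b^3 + 1/6b^2 + 59/24b - 1/8
  leading term b^3: subtract (1)·g_4 from -5/2b^3 + 1/6b^2 + 59/24b - 1/8 → 0
  remainder 0.

S(f_1,g_4): lcm = ab^3. S = 1/15ab^2 + 59/60ab - 1/20a - 1/4b^4 + 11/8b^3 - 1/8b^2.
  leading term ab^2: subtract (-1/120b)·f_1 from 1/15ab^2 + 59/60ab - 1/20a - 1/4b^4 + 11/8b^3 - 1/8b^2 → 59/60ab - 1/20a - 1/4b^4 + 167/120b^3 - 13/60b^2 + 1/120b
  leading term ab: subtract (-59/480)·f_1 from 59/60ab - 1/20a - 1/4b^4 + 167/120b^3 - 13/60b^2 + 1/120b → -1/20a - 1/4b^4 + 167/120b^3 + 7/240b^2 - 43/32b + 59/480
  leading term a: subtract (-1/30)·g_3 from -1/20a - 1/4b^4 + 167/120b^3 + 7/240b^2 - 43/32b + 59/480 → -1/4b^4 + 167/120b^3 + 37/240b^2 - 131/96b + 11/160
  leading term b^4: subtract (1/10b)·g_4 from -1/4b^4 + 167/120b^3 + 37/240b^2 - 131/96b + 11/160 → 11/8b^3 - 11/120b^2 - 649/480b + 11/160
  leading term b^3: subtract (-11/20)·g_4 from 11/8b^3 - 11/120b^2 - 649/480b + 11/160 → 0
  remainder 0.

S(f_2,g_4): lcm = ab^3. S = -43/30ab^2 + 59/60ab - 1/20a - 4b^4 + 2b^3 + 3/2b^2.
  leading term ab^2: subtract (43/240b)·f_1 from -43/30ab^2 + 59/60ab - 1/20a - 4b^4 + 2b^3 + 3/2b^2 → 59/60ab - 1/20a - 4b^4 + 197/120b^3 + 833/240b^2 - 43/240b
  leading term ab: subtract (-59/480)·f_1 from 59/60ab - 1/20a - 4b^4 + 197/120b^3 + 833/240b^2 - 43/240b → -1/20a - 4b^4 + 197/120b^3 + 223/60b^2 - 49/32b + 59/480
  leading term a: subtract (-1/30)·g_3 from -1/20a - 4b^4 + 197/120b^3 + 223/60b^2 - 49/32b + 59/480 → -4b^4 + 197/120b^3 + 461/120b^2 - 149/96b + 11/160
  leading term b^4: subtract (8/5b)·g_4 from -4b^4 + 197/120b^3 + 461/120b^2 - 149/96b + 11/160 → 11/8b^3 - 11/120b^2 - 649/480b + 11/160
  leading term b^3: subtract (-11/20)·g_4 from 11/8b^3 - 11/120b^2 - 649/480b + 11/160 → 0
  remainder 0.

S(g_3,g_4): leading monomials are coprime, so the S-polynomial reduces to 0 (Buchberger's first criterion).
Every S-polynomial of the final basis reduces to 0, so we have a Gröbner basis.
Inter-reduce: drop elements whose leading term is divisible by another's, tail-reduce, and make monic.
Reduced Gröbner basis: {a + 5/2b^2 - 5/12b - 13/12, b^3 - 1/15b^2 - 59/60b + 1/20}.

Buchberger on the second generating set:
h_1 = -8ab + 2b^2 - 11b + 1, LT = ab.
h_2 = 4ab + 6a + 14b^2 + 3b - 7, LT = ab.

S(h_1,h_2): lcm = ab. S = -3/2a - 15/4b^2 + 5/8b + 13/8.
  leading term a: no divisor's leading term divides it; move -3/2a to the remainder.
  leading term b^2: no divisor's leading term divides it; move -15/4b^2 to the remainder.
  leading term b: no divisor's leading term divides it; move 5/8b to the remainder.
  leading term 1: no divisor's leading term divides it; move 13/8 to the remainder.
  remainder -3/2a - 15/4b^2 + 5/8b + 13/8 ≠ 0; add k_3 = -3/2a - 15/4b^2 + 5/8b + 13/8 to the basis.

S(h_1,k_3): lcm = ab. S = -5/2b^3 + 1/6b^2 + 59/24b - 1/8.
  leading term b^3: no divisor's leading term divides it; move -5/2b^3 to the remainder.
  leading term b^2: no divisor's leading term divides it; move 1/6b^2 to the remainder.
  leading term b: no divisor's leading term divides it; move 59/24b to the remainder.
  leading term 1: no divisor's leading term divides it; move -1/8 to the remainder.
  remainder -5/2b^3 + 1/6b^2 + 59/24b - 1/8 ≠ 0; add k_4 = -5/2b^3 + 1/6b^2 + 59/24b - 1/8 to the basis.

S(h_2,k_3): lcm = ab. S = 3/2a - 5/2b^3 + 47/12b^2 + 11/6b - 7/4.
  leading term a: subtract (-1)·k_3 from 3/2a - 5/2b^3 + 47/12b^2 + 11/6b - 7/4 → -5/2b^3 + 1/6b^2 + 59/24b - 1/8
  leading term b^3: subtract (1)·k_4 from -5/2b^3 + 1/6b^2 + 59/24b - 1/8 → 0
  remainder 0.

S(h_1,k_4): lcm = ab^3. S = 1/15ab^2 + 59/60ab - 1/20a - 1/4b^4 + 11/8b^3 - 1/8b^2.
  leading term ab^2: subtract (-1/120b)·h_1 from 1/15ab^2 + 59/60ab - 1/20a - 1/4b^4 + 11/8b^3 - 1/8b^2 → 59/60ab - 1/20a - 1/4b^4 + 167/120b^3 - 13/60b^2 + 1/120b
  leading term ab: subtract (-59/480)·h_1 from 59/60ab - 1/20a - 1/4b^4 + 167/120b^3 - 13/60b^2 + 1/120b → -1/20a - 1/4b^4 + 167/120b^3 + 7/240b^2 - 43/32b + 59/480
  leading term a: subtract (1/30)·k_3 from -1/20a - 1/4b^4 + 167/120b^3 + 7/240b^2 - 43/32b + 59/480 → -1/4b^4 + 167/120b^3 + 37/240b^2 - 131/96b + 11/160
  leading term b^4: subtract (1/10b)·k_4 from -1/4b^4 + 167/120b^3 + 37/240b^2 - 131/96b + 11/160 → 11/8b^3 - 11/120b^2 - 649/480b + 11/160
  leading term b^3: subtract (-11/20)·k_4 from 11/8b^3 - 11/120b^2 - 649/480b + 11/160 → 0
  remainder 0.

S(h_2,k_4): lcm = ab^3. S = 47/30ab^2 + 59/60ab - 1/20a + 7/2b^4 + 3/4b^3 - 7/4b^2.
  leading term ab^2: subtract (-47/240b)·h_1 from 47/30ab^2 + 59/60ab - 1/20a + 7/2b^4 + 3/4b^3 - 7/4b^2 → 59/60ab - 1/20a + 7/2b^4 + 137/120b^3 - 937/240b^2 + 47/240b
  leading term ab: subtract (-59/480)·h_1 from 59/60ab - 1/20a + 7/2b^4 + 137/120b^3 - 937/240b^2 + 47/240b → -1/20a + 7/2b^4 + 137/120b^3 - 439/120b^2 - 37/32b + 59/480
  leading term a: subtract (1/30)·k_3 from -1/20a + 7/2b^4 + 137/120b^3 - 439/120b^2 - 37/32b + 59/480 → 7/2b^4 + 137/120b^3 - 53/15b^2 - 113/96b + 11/160
  leading term b^4: subtract (-7/5b)·k_4 from 7/2b^4 + 137/120b^3 - 53/15b^2 - 113/96b + 11/160 → 11/8b^3 - 11/120b^2 - 649/480b + 11/160
  leading term b^3: subtract (-11/20)·k_4 from 11/8b^3 - 11/120b^2 - 649/480b + 11/160 → 0
  remainder 0.

S(k_3,k_4): leading monomials are coprime, so the S-polynomial reduces to 0 (Buchberger's first criterion).
Every S-polynomial of the final basis reduces to 0, so we have a Gröbner basis.
Inter-reduce: drop elements whose leading term is divisible by another's, tail-reduce, and make monic.
Reduced Gröbner basis: {a + 5/2b^2 - 5/12b - 13/12, b^3 - 1/15b^2 - 59/60b + 1/20}.

These coincide, so the ideals are equal.
The choice of monomial ordering does not affect the verdict — as long as both bases are computed under the same ordering, their equality decides ideal equality.

Yes, the ideals are equal.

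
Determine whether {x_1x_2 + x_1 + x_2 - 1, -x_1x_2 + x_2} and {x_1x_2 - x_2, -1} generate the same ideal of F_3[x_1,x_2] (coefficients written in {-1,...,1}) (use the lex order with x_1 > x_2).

Two ideals are equal iff their reduced Gröbner bases coincide (the reduced basis is unique for a fixed ordering).
Buchberger on the first generating set:
f_1 = x_1x_2 + x_1 + x_2 - 1, LT = x_1x_2.
f_2 = -x_1x_2 + x_2, LT = x_1x_2.

S(f_1,f_2): lcm = x_1x_2. S = x_1 - x_2 - 1.
  leading term x_1: no divisor's leading term divides it; move x_1 to the remainder.
  leading term x_2: no divisor's leading term divides it; move -x_2 to the remainder.
  leading term 1: no divisor's leading term divides it; move -1 to the remainder.
  remainder x_1 - x_2 - 1 ≠ 0; add g_3 = x_1 - x_2 - 1 to the basis.

S(f_1,g_3): lcm = x_1x_2. S = x_1 + x_2^2 - x_2 - 1.
  leading term x_1: subtract (1)·g_3 from x_1 + x_2^2 - x_2 - 1 → x_2^2
  leading term x_2^2: no divisor's leading term divides it; move x_2^2 to the remainder.
  remainder x_2^2 ≠ 0; add g_4 = x_2^2 to the basis.

The other S-polynomials (S(f_2,g_3), S(f_1,g_4), S(f_2,g_4), S(g_3,g_4)) all reduce to 0 modulo the current basis, so we have a Gröbner basis.
Inter-reduce: drop elements whose leading term is divisible by another's, tail-reduce, and make monic.
Reduced Gröbner basis: {x_1 - x_2 - 1, x_2^2}.

Buchberger on the second generating set:
h_1 = x_1x_2 - x_2, LT = x_1x_2.
h_2 = -1, LT = 1.

The S-polynomials (S(h_1,h_2)) all reduce to 0 modulo the current basis, so we have a Gröbner basis.
Inter-reduce: drop elements whose leading term is divisible by another's, tail-reduce, and make monic.
Reduced Gröbner basis: {1}.

The bases are distinct; the ideals are different.

No, the ideals differ.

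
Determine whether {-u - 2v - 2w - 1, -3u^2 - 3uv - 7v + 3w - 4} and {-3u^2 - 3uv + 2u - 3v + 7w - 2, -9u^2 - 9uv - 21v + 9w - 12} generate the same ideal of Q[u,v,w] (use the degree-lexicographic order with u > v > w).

For a fixed monomial order, each ideal has a unique reduced Gröbner basis; comparing bases decides equality.
Buchberger on the first generating set:
f_1 = -u - 2v - 2w - 1, LT = u.
f_2 = -3u^2 - 3uv - 7v + 3w - 4, LT = u^2.

S(f_1,f_2): lcm = u^2. S = uv + 2uw + u - 7/3v + w - 4/3.
  leading term uv: subtract (-v)·f_1 from uv + 2uw + u - 7/3v + w - 4/3 → 2uw - 2v^2 - 2vw + u - 10/3v + w - 4/3
  leading term uw: subtract (-2w)·f_1 from 2uw - 2v^2 - 2vw + u - 10/3v + w - 4/3 → -2v^2 - 6vw - 4w^2 + u - 10/3v - w - 4/3
  leading term v^2: no divisor's leading term divides it; move -2v^2 to the remainder.
  leading term vw: no divisor's leading term divides it; move -6vw to the remainder.
  leading term w^2: no divisor's leading term divides it; move -4w^2 to the remainder.
  leading term u: subtract (-1)·f_1 from u - 10/3v - w - 4/3 → -16/3v - 3w - 7/3
  leading term v: no divisor's leading term divides it; move -16/3v to the remainder.
  leading term w: no divisor's leading term divides it; move -3w to the remainder.
  leading term 1: no divisor's leading term divides it; move -7/3 to the remainder.
  remainder -2v^2 - 6vw - 4w^2 - 16/3v - 3w - 7/3 ≠ 0; add g_3 = -2v^2 - 6vw - 4w^2 - 16/3v - 3w - 7/3 to the basis.

The other S-polynomials (S(f_1,g_3), S(f_2,g_3)) all reduce to 0 modulo the current basis, so we have a Gröbner basis.
Inter-reduce: drop elements whose leading term is divisible by another's, tail-reduce, and make monic.
Reduced Gröbner basis: {v^2 + 3vw + 2w^2 + 8/3v + 3/2w + 7/6, u + 2v + 2w + 1}.

Buchberger on the second generating set:
h_1 = -3u^2 - 3uv + 2u - 3v + 7w - 2, LT = u^2.
h_2 = -9u^2 - 9uv - 21v + 9w - 12, LT = u^2.

S(h_1,h_2): lcm = u^2. S = -2/3u - 4/3v - 4/3w - 2/3.
  leading term u: no divisor's leading term divides it; move -2/3u to the remainder.
  leading term v: no divisor's leading term divides it; move -4/3v to the remainder.
  leading term w: no divisor's leading term divides it; move -4/3w to the remainder.
  leading term 1: no divisor's leading term divides it; move -2/3 to the remainder.
  remainder -2/3u - 4/3v - 4/3w - 2/3 ≠ 0; add k_3 = -2/3u - 4/3v - 4/3w - 2/3 to the basis.

S(h_1,k_3): lcm = u^2. S = -uv - 2uw - 5/3u + v - 7/3w + 2/3.
  leading term uv: subtract (3/2v)·k_3 from -uv - 2uw - 5/3u + v - 7/3w + 2/3 → -2uw + 2v^2 + 2vw - 5/3u + 2v - 7/3w + 2/3
  leading term uw: subtract (3w)·k_3 from -2uw + 2v^2 + 2vw - 5/3u + 2v - 7/3w + 2/3 → 2v^2 + 6vw + 4w^2 - 5/3u + 2v - 1/3w + 2/3
  leading term v^2: no divisor's leading term divides it; move 2v^2 to the remainder.
  leading term vw: no divisor's leading term divides it; move 6vw to the remainder.
  leading term w^2: no divisor's leading term divides it; move 4w^2 to the remainder.
  leading term u: subtract (5/2)·k_3 from -5/3u + 2v - 1/3w + 2/3 → 16/3v + 3w + 7/3
  leading term v: no divisor's leading term divides it; move 16/3v to the remainder.
  leading term w: no divisor's leading term divides it; move 3w to the remainder.
  leading term 1: no divisor's leading term divides it; move 7/3 to the remainder.
  remainder 2v^2 + 6vw + 4w^2 + 16/3v + 3w + 7/3 ≠ 0; add k_4 = 2v^2 + 6vw + 4w^2 + 16/3v + 3w + 7/3 to the basis.

The other S-polynomials (S(h_2,k_3), S(h_1,k_4), S(h_2,k_4), S(k_3,k_4)) all reduce to 0 modulo the current basis, so we have a Gröbner basis.
Inter-reduce: drop elements whose leading term is divisible by another's, tail-reduce, and make monic.
Reduced Gröbner basis: {v^2 + 3vw + 2w^2 + 8/3v + 3/2w + 7/6, u + 2v + 2w + 1}.

These coincide, so the ideals are equal.

Yes, the ideals are equal.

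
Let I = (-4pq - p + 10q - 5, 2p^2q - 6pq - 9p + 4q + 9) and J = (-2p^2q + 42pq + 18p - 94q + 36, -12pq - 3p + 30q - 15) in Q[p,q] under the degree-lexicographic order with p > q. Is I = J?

For a fixed monomial order, each ideal has a unique reduced Gröbner basis; comparing bases decides equality.
Buchberger on the first generating set:
f_1 = -4pq - p + 10q - 5, LT = pq.
f_2 = 2p^2q - 6pq - 9p + 4q + 9, LT = p^2q.

S(f_1,f_2): lcm = p^2q. S = 1/4p^2 + 1/2pq + 23/4p - 2q - 9/2.
  leading term p^2: no divisor's leading term divides it; move 1/4p^2 to the remainder.
  leading term pq: subtract (-1/8)·f_1 from 1/2pq + 23/4p - 2q - 9/2 → 45/8p - 3/4q - 41/8
  leading term p: no divisor's leading term divides it; move 45/8p to the remainder.
  leading term q: no divisor's leading term divides it; move -3/4q to the remainder.
  leading term 1: no divisor's leading term divides it; move -41/8 to the remainder.
  remainder 1/4p^2 + 45/8p - 3/4q - 41/8 ≠ 0; add g_3 = 1/4p^2 + 45/8p - 3/4q - 41/8 to the basis.

S(f_1,g_3): lcm = p^2q. S = 1/4p^2 - 25pq + 3q^2 + 5/4p + 41/2q.
  leading term p^2: subtract (1)·g_3 from 1/4p^2 - 25pq + 3q^2 + 5/4p + 41/2q → -25pq + 3q^2 - 35/8p + 85/4q + 41/8
  leading term pq: subtract (25/4)·f_1 from -25pq + 3q^2 - 35/8p + 85/4q + 41/8 → 3q^2 + 15/8p - 165/4q + 291/8
  leading term q^2: no divisor's leading term divides it; move 3q^2 to the remainder.
  leading term p: no divisor's leading term divides it; move 15/8p to the remainder.
  leading term q: no divisor's leading term divides it; move -165/4q to the remainder.
  leading term 1: no divisor's leading term divides it; move 291/8 to the remainder.
  remainder 3q^2 + 15/8p - 165/4q + 291/8 ≠ 0; add g_4 = 3q^2 + 15/8p - 165/4q + 291/8 to the basis.

The other S-polynomials (S(f_2,g_3), S(f_1,g_4), S(f_2,g_4), S(g_3,g_4)) all reduce to 0 modulo the current basis, so we have a Gröbner basis.
Inter-reduce: drop elements whose leading term is divisible by another's, tail-reduce, and make monic.
Reduced Gröbner basis: {p^2 + 45/2p - 3q - 41/2, pq + 1/4p - 5/2q + 5/4, q^2 + 5/8p - 55/4q + 97/8}.

Buchberger on the second generating set:
h_1 = -2p^2q + 42pq + 18p - 94q + 36, LT = p^2q.
h_2 = -12pq - 3p + 30q - 15, LT = pq.

S(h_1,h_2): lcm = p^2q. S = -1/4p^2 - 37/2pq - 41/4p + 47q - 18.
  leading term p^2: no divisor's leading term divides it; move -1/4p^2 to the remainder.
  leading term pq: subtract (37/24)·h_2 from -37/2pq - 41/4p + 47q - 18 → -45/8p + 3/4q + 41/8
  leading term p: no divisor's leading term divides it; move -45/8p to the remainder.
  leading term q: no divisor's leading term divides it; move 3/4q to the remainder.
  leading term 1: no divisor's leading term divides it; move 41/8 to the remainder.
  remainder -1/4p^2 - 45/8p + 3/4q + 41/8 ≠ 0; add k_3 = -1/4p^2 - 45/8p + 3/4q + 41/8 to the basis.

S(h_1,k_3): lcm = p^2q. S = -87/2pq + 3q^2 - 9p + 135/2q - 18.
  leading term pq: subtract (29/8)·h_2 from -87/2pq + 3q^2 - 9p + 135/2q - 18 → 3q^2 + 15/8p - 165/4q + 291/8
  leading term q^2: no divisor's leading term divides it; move 3q^2 to the remainder.
  leading term p: no divisor's leading term divides it; move 15/8p to the remainder.
  leading term q: no divisor's leading term divides it; move -165/4q to the remainder.
  leading term 1: no divisor's leading term divides it; move 291/8 to the remainder.
  remainder 3q^2 + 15/8p - 165/4q + 291/8 ≠ 0; add k_4 = 3q^2 + 15/8p - 165/4q + 291/8 to the basis.

The other S-polynomials (S(h_2,k_3), S(h_1,k_4), S(h_2,k_4), S(k_3,k_4)) all reduce to 0 modulo the current basis, so we have a Gröbner basis.
Inter-reduce: drop elements whose leading term is divisible by another's, tail-reduce, and make monic.
Reduced Gröbner basis: {p^2 + 45/2p - 3q - 41/2, pq + 1/4p - 5/2q + 5/4, q^2 + 5/8p - 55/4q + 97/8}.

These coincide, so the ideals are equal.

Yes, the ideals are equal.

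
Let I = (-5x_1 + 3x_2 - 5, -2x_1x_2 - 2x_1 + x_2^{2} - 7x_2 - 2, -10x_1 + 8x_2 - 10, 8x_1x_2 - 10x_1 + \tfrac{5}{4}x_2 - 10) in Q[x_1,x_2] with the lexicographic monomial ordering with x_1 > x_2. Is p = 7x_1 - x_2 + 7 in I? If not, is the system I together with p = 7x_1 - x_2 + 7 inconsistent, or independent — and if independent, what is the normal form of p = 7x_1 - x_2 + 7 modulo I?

7x_1 - x_2 + 7 lies in I (it reduces to 0).

First compute the reduced Gröbner basis of I by Buchberger's algorithm.
f_1 = -5x_1 + 3x_2 - 5, LT = x_1.
f_2 = -2x_1x_2 - 2x_1 + x_2^{2} - 7x_2 - 2, LT = x_1x_2.
f_3 = -10x_1 + 8x_2 - 10, LT = x_1.
f_4 = 8x_1x_2 - 10x_1 + \tfrac{5}{4}x_2 - 10, LT = x_1x_2.

S(f_1,f_2): lcm = x_1x_2. S = -x_1 - \tfrac{1}{10}x_2^{2} - \tfrac{5}{2}x_2 - 1.
  leading term x_1: subtract (\tfrac{1}{5})·f_1 from -x_1 - \tfrac{1}{10}x_2^{2} - \tfrac{5}{2}x_2 - 1 → -\tfrac{1}{10}x_2^{2} - \tfrac{31}{10}x_2
  leading term x_2^{2}: no divisor's leading term divides it; move -\tfrac{1}{10}x_2^{2} to the remainder.
  leading term x_2: no divisor's leading term divides it; move -\tfrac{31}{10}x_2 to the remainder.
  remainder -\tfrac{1}{10}x_2^{2} - \tfrac{31}{10}x_2 ≠ 0; add h_5 = -\tfrac{1}{10}x_2^{2} - \tfrac{31}{10}x_2 to the basis.

S(f_1,f_3): lcm = x_1. S = \tfrac{1}{5}x_2.
  leading term x_2: no divisor's leading term divides it; move \tfrac{1}{5}x_2 to the remainder.
  remainder \tfrac{1}{5}x_2 ≠ 0; add h_6 = \tfrac{1}{5}x_2 to the basis.

S(f_1,f_4): lcm = x_1x_2. S = \tfrac{5}{4}x_1 - \tfrac{3}{5}x_2^{2} + \tfrac{27}{32}x_2 + \tfrac{5}{4}.
  leading term x_1: subtract (-\tfrac{1}{4})·f_1 from \tfrac{5}{4}x_1 - \tfrac{3}{5}x_2^{2} + \tfrac{27}{32}x_2 + \tfrac{5}{4} → -\tfrac{3}{5}x_2^{2} + \tfrac{51}{32}x_2
  leading term x_2^{2}: subtract (6)·h_5 from -\tfrac{3}{5}x_2^{2} + \tfrac{51}{32}x_2 → \tfrac{3231}{160}x_2
  leading term x_2: subtract (\tfrac{3231}{32})·h_6 from \tfrac{3231}{160}x_2 → 0
  remainder 0.

S(f_2,f_3): lcm = x_1x_2. S = x_1 + \tfrac{3}{10}x_2^{2} + \tfrac{5}{2}x_2 + 1.
  leading term x_1: subtract (-\tfrac{1}{5})·f_1 from x_1 + \tfrac{3}{10}x_2^{2} + \tfrac{5}{2}x_2 + 1 → \tfrac{3}{10}x_2^{2} + \tfrac{31}{10}x_2
  leading term x_2^{2}: subtract (-3)·h_5 from \tfrac{3}{10}x_2^{2} + \tfrac{31}{10}x_2 → -\tfrac{31}{5}x_2
  leading term x_2: subtract (-31)·h_6 from -\tfrac{31}{5}x_2 → 0
  remainder 0.

S(f_2,f_4): lcm = x_1x_2. S = \tfrac{9}{4}x_1 - \tfrac{1}{2}x_2^{2} + \tfrac{107}{32}x_2 + \tfrac{9}{4}.
  leading term x_1: subtract (-\tfrac{9}{20})·f_1 from \tfrac{9}{4}x_1 - \tfrac{1}{2}x_2^{2} + \tfrac{107}{32}x_2 + \tfrac{9}{4} → -\tfrac{1}{2}x_2^{2} + \tfrac{751}{160}x_2
  leading term x_2^{2}: subtract (5)·h_5 from -\tfrac{1}{2}x_2^{2} + \tfrac{751}{160}x_2 → \tfrac{3231}{160}x_2
  leading term x_2: subtract (\tfrac{3231}{32})·h_6 from \tfrac{3231}{160}x_2 → 0
  remainder 0.

S(f_3,f_4): lcm = x_1x_2. S = \tfrac{5}{4}x_1 - \tfrac{4}{5}x_2^{2} + \tfrac{27}{32}x_2 + \tfrac{5}{4}.
  leading term x_1: subtract (-\tfrac{1}{4})·f_1 from \tfrac{5}{4}x_1 - \tfrac{4}{5}x_2^{2} + \tfrac{27}{32}x_2 + \tfrac{5}{4} → -\tfrac{4}{5}x_2^{2} + \tfrac{51}{32}x_2
  leading term x_2^{2}: subtract (8)·h_5 from -\tfrac{4}{5}x_2^{2} + \tfrac{51}{32}x_2 → \tfrac{4223}{160}x_2
  leading term x_2: subtract (\tfrac{4223}{32})·h_6 from \tfrac{4223}{160}x_2 → 0
  remainder 0.

S(f_1,h_5): leading monomials are coprime, so the S-polynomial reduces to 0 (Buchberger's first criterion).
S(f_2,h_5): lcm = x_1x_2^{2}. S = -30x_1x_2 - \tfrac{1}{2}x_2^{3} + \tfrac{7}{2}x_2^{2} + x_2.
  leading term x_1x_2: subtract (6x_2)·f_1 from -30x_1x_2 - \tfrac{1}{2}x_2^{3} + \tfrac{7}{2}x_2^{2} + x_2 → -\tfrac{1}{2}x_2^{3} - \tfrac{29}{2}x_2^{2} + 31x_2
  leading term x_2^{3}: subtract (5x_2)·h_5 from -\tfrac{1}{2}x_2^{3} - \tfrac{29}{2}x_2^{2} + 31x_2 → x_2^{2} + 31x_2
  leading term x_2^{2}: subtract (-10)·h_5 from x_2^{2} + 31x_2 → 0
  remainder 0.

S(f_3,h_5): leading monomials are coprime, so the S-polynomial reduces to 0 (Buchberger's first criterion).
S(f_4,h_5): lcm = x_1x_2^{2}. S = -\tfrac{129}{4}x_1x_2 + \tfrac{5}{32}x_2^{2} - \tfrac{5}{4}x_2.
  leading term x_1x_2: subtract (\tfrac{129}{20}x_2)·f_1 from -\tfrac{129}{4}x_1x_2 + \tfrac{5}{32}x_2^{2} - \tfrac{5}{4}x_2 → -\tfrac{3071}{160}x_2^{2} + 31x_2
  leading term x_2^{2}: subtract (\tfrac{3071}{16})·h_5 from -\tfrac{3071}{160}x_2^{2} + 31x_2 → \tfrac{100161}{160}x_2
  leading term x_2: subtract (\tfrac{100161}{32})·h_6 from \tfrac{100161}{160}x_2 → 0
  remainder 0.

S(f_1,h_6): leading monomials are coprime, so the S-polynomial reduces to 0 (Buchberger's first criterion).
S(f_2,h_6): lcm = x_1x_2. S = x_1 - \tfrac{1}{2}x_2^{2} + \tfrac{7}{2}x_2 + 1.
  leading term x_1: subtract (-\tfrac{1}{5})·f_1 from x_1 - \tfrac{1}{2}x_2^{2} + \tfrac{7}{2}x_2 + 1 → -\tfrac{1}{2}x_2^{2} + \tfrac{41}{10}x_2
  leading term x_2^{2}: subtract (5)·h_5 from -\tfrac{1}{2}x_2^{2} + \tfrac{41}{10}x_2 → \tfrac{98}{5}x_2
  leading term x_2: subtract (98)·h_6 from \tfrac{98}{5}x_2 → 0
  remainder 0.

S(f_3,h_6): leading monomials are coprime, so the S-polynomial reduces to 0 (Buchberger's first criterion).
S(f_4,h_6): lcm = x_1x_2. S = -\tfrac{5}{4}x_1 + \tfrac{5}{32}x_2 - \tfrac{5}{4}.
  leading term x_1: subtract (\tfrac{1}{4})·f_1 from -\tfrac{5}{4}x_1 + \tfrac{5}{32}x_2 - \tfrac{5}{4} → -\tfrac{19}{32}x_2
  leading term x_2: subtract (-\tfrac{95}{32})·h_6 from -\tfrac{19}{32}x_2 → 0
  remainder 0.

S(h_5,h_6): lcm = x_2^{2}. S = 31x_2.
  leading term x_2: subtract (155)·h_6 from 31x_2 → 0
  remainder 0.

Every S-polynomial of the final basis reduces to 0, so we have a Gröbner basis.
Inter-reduce: drop elements whose leading term is divisible by another's, tail-reduce, and make monic.
Reduced Gröbner basis: {x_1 + 1, x_2}.
Label its elements g_1 = x_1 + 1, g_2 = x_2.

Reduce p = 7x_1 - x_2 + 7 modulo G:
  leading term x_1: subtract (7)·g_1 from 7x_1 - x_2 + 7 → -x_2
  leading term x_2: subtract (-1)·g_2 from -x_2 → 0
  normal form = 0.
Since the normal form is 0, p ∈ I.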